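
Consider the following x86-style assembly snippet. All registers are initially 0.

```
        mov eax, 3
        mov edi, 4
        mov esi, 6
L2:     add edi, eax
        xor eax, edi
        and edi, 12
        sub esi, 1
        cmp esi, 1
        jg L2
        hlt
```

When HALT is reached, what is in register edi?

mov eax, 3 → eax=3
mov edi, 4 → edi=4
mov esi, 6 → esi=6
add edi, eax → edi=4+3=7
xor eax, edi → eax=3^7=4
and edi, 12 → edi=7&12=4
sub esi, 1 → esi=6-1=5
cmp esi, 1  (cmp 5,1)
jg L2: taken
add edi, eax → edi=4+4=8
xor eax, edi → eax=4^8=12
and edi, 12 → edi=8&12=8
sub esi, 1 → esi=5-1=4
cmp esi, 1  (cmp 4,1)
jg L2: taken
add edi, eax → edi=8+12=20
xor eax, edi → eax=12^20=24
and edi, 12 → edi=20&12=4
sub esi, 1 → esi=4-1=3
cmp esi, 1  (cmp 3,1)
jg L2: taken
add edi, eax → edi=4+24=28
xor eax, edi → eax=24^28=4
and edi, 12 → edi=28&12=12
sub esi, 1 → esi=3-1=2
cmp esi, 1  (cmp 2,1)
jg L2: taken
add edi, eax → edi=12+4=16
xor eax, edi → eax=4^16=20
and edi, 12 → edi=16&12=0
sub esi, 1 → esi=2-1=1
cmp esi, 1  (cmp 1,1)
jg L2: not taken
halt.

0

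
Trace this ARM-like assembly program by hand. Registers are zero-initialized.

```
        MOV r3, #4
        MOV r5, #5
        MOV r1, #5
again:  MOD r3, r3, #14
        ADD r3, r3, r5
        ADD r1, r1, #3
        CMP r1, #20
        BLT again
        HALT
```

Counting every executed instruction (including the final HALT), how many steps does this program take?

29

MOV r3, #4 → r3=4
MOV r5, #5 → r5=5
MOV r1, #5 → r1=5
MOD r3, r3, #14 → r3=4%14=4
ADD r3, r3, r5 → r3=4+5=9
ADD r1, r1, #3 → r1=5+3=8
CMP r1, #20  (cmp 8,20)
BLT again: taken
MOD r3, r3, #14 → r3=9%14=9
ADD r3, r3, r5 → r3=9+5=14
ADD r1, r1, #3 → r1=8+3=11
CMP r1, #20  (cmp 11,20)
BLT again: taken
MOD r3, r3, #14 → r3=14%14=0
ADD r3, r3, r5 → r3=0+5=5
ADD r1, r1, #3 → r1=11+3=14
CMP r1, #20  (cmp 14,20)
BLT again: taken
MOD r3, r3, #14 → r3=5%14=5
ADD r3, r3, r5 → r3=5+5=10
ADD r1, r1, #3 → r1=14+3=17
CMP r1, #20  (cmp 17,20)
BLT again: taken
MOD r3, r3, #14 → r3=10%14=10
ADD r3, r3, r5 → r3=10+5=15
ADD r1, r1, #3 → r1=17+3=20
CMP r1, #20  (cmp 20,20)
BLT again: not taken
halt.
Total executed instructions: 29.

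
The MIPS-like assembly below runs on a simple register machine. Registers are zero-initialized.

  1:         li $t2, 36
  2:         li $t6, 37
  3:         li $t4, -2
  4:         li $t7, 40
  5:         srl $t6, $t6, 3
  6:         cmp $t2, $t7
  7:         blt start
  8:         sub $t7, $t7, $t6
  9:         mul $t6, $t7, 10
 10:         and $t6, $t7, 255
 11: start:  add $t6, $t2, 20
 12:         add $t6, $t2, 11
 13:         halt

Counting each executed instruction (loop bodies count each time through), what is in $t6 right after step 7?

$t2=36
$t6=37
$t4=-2
$t7=40
$t6=37>>3=4
cmp $t2, $t7  (cmp 36,40)
blt start: taken
After step 7: $t6 = 4.

4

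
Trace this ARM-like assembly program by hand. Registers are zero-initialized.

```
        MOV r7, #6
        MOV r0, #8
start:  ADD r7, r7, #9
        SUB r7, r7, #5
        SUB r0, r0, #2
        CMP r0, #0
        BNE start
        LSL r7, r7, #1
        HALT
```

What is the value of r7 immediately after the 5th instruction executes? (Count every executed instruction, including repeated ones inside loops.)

10

r7=6
r0=8
r7=6+9=15
r7=15-5=10
r0=8-2=6
After step 5: r7 = 10.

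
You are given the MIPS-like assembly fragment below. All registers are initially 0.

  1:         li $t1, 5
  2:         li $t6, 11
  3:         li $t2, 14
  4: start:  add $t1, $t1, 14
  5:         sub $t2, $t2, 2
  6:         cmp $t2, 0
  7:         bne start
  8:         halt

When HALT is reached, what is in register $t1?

after li $t1, 5: $t1=5
after li $t6, 11: $t6=11
after li $t2, 14: $t2=14
after add $t1, $t1, 14: $t1=5+14=19
after sub $t2, $t2, 2: $t2=14-2=12
cmp $t2, 0  (cmp 12,0)
bne start: taken
after add $t1, $t1, 14: $t1=19+14=33
after sub $t2, $t2, 2: $t2=12-2=10
cmp $t2, 0  (cmp 10,0)
bne start: taken
after add $t1, $t1, 14: $t1=33+14=47
after sub $t2, $t2, 2: $t2=10-2=8
cmp $t2, 0  (cmp 8,0)
bne start: taken
after add $t1, $t1, 14: $t1=47+14=61
after sub $t2, $t2, 2: $t2=8-2=6
cmp $t2, 0  (cmp 6,0)
bne start: taken
after add $t1, $t1, 14: $t1=61+14=75
after sub $t2, $t2, 2: $t2=6-2=4
cmp $t2, 0  (cmp 4,0)
bne start: taken
after add $t1, $t1, 14: $t1=75+14=89
after sub $t2, $t2, 2: $t2=4-2=2
cmp $t2, 0  (cmp 2,0)
bne start: taken
after add $t1, $t1, 14: $t1=89+14=103
after sub $t2, $t2, 2: $t2=2-2=0
cmp $t2, 0  (cmp 0,0)
bne start: not taken
halt.

103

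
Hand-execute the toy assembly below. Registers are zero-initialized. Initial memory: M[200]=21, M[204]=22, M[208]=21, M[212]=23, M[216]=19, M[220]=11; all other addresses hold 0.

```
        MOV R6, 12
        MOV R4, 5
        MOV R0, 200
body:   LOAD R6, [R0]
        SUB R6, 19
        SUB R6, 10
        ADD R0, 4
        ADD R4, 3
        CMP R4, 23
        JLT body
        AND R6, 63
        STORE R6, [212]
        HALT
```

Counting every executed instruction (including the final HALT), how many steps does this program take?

R6=12
R4=5
R0=200
R6=M[200]=21
R6=21-19=2
R6=2-10=-8
R0=200+4=204
R4=5+3=8
CMP R4, 23  (cmp 8,23)
JLT body: taken
R6=M[204]=22
R6=22-19=3
R6=3-10=-7
R0=204+4=208
R4=8+3=11
CMP R4, 23  (cmp 11,23)
JLT body: taken
R6=M[208]=21
R6=21-19=2
R6=2-10=-8
R0=208+4=212
R4=11+3=14
CMP R4, 23  (cmp 14,23)
JLT body: taken
R6=M[212]=23
R6=23-19=4
R6=4-10=-6
R0=212+4=216
R4=14+3=17
CMP R4, 23  (cmp 17,23)
JLT body: taken
R6=M[216]=19
R6=19-19=0
R6=0-10=-10
R0=216+4=220
R4=17+3=20
CMP R4, 23  (cmp 20,23)
JLT body: taken
R6=M[220]=11
R6=11-19=-8
R6=(-8)-10=-18
R0=220+4=224
R4=20+3=23
CMP R4, 23  (cmp 23,23)
JLT body: not taken
R6=(-18)&63=46
STORE R6, [212] → M[212]=46
halt.
Total executed instructions: 48.

48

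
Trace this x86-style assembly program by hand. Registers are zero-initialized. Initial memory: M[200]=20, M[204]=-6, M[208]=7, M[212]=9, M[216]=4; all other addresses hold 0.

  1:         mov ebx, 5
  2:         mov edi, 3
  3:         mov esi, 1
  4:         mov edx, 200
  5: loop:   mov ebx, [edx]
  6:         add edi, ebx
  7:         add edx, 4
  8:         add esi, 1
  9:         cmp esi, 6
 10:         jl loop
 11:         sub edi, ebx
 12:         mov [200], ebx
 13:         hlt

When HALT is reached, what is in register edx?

220

ebx=5
edi=3
esi=1
edx=200
ebx=M[200]=20
edi=3+20=23
edx=200+4=204
esi=1+1=2
cmp esi, 6  (cmp 2,6)
jl loop: taken
ebx=M[204]=-6
edi=23+(-6)=17
edx=204+4=208
esi=2+1=3
cmp esi, 6  (cmp 3,6)
jl loop: taken
ebx=M[208]=7
edi=17+7=24
edx=208+4=212
esi=3+1=4
cmp esi, 6  (cmp 4,6)
jl loop: taken
ebx=M[212]=9
edi=24+9=33
edx=212+4=216
esi=4+1=5
cmp esi, 6  (cmp 5,6)
jl loop: taken
ebx=M[216]=4
edi=33+4=37
edx=216+4=220
esi=5+1=6
cmp esi, 6  (cmp 6,6)
jl loop: not taken
edi=37-4=33
mov [200], ebx → M[200]=4
halt.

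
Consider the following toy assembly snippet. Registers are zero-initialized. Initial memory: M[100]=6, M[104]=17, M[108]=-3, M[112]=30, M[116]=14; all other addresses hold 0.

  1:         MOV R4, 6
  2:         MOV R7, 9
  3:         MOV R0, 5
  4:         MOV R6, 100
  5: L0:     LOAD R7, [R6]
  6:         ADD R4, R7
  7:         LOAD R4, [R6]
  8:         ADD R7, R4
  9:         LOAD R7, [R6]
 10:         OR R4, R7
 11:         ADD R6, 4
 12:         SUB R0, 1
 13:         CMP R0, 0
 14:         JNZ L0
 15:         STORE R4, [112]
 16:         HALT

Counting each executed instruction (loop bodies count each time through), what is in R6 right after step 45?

116

MOV R4, 6 → R4=6
MOV R7, 9 → R7=9
MOV R0, 5 → R0=5
MOV R6, 100 → R6=100
LOAD R7, [R6] → R7=M[100]=6
ADD R4, R7 → R4=6+6=12
LOAD R4, [R6] → R4=M[100]=6
ADD R7, R4 → R7=6+6=12
LOAD R7, [R6] → R7=M[100]=6
OR R4, R7 → R4=6|6=6
ADD R6, 4 → R6=100+4=104
SUB R0, 1 → R0=5-1=4
CMP R0, 0  (cmp 4,0)
JNZ L0: taken
LOAD R7, [R6] → R7=M[104]=17
ADD R4, R7 → R4=6+17=23
LOAD R4, [R6] → R4=M[104]=17
ADD R7, R4 → R7=17+17=34
LOAD R7, [R6] → R7=M[104]=17
OR R4, R7 → R4=17|17=17
ADD R6, 4 → R6=104+4=108
SUB R0, 1 → R0=4-1=3
CMP R0, 0  (cmp 3,0)
JNZ L0: taken
LOAD R7, [R6] → R7=M[108]=-3
ADD R4, R7 → R4=17+(-3)=14
LOAD R4, [R6] → R4=M[108]=-3
ADD R7, R4 → R7=(-3)+(-3)=-6
LOAD R7, [R6] → R7=M[108]=-3
OR R4, R7 → R4=(-3)|(-3)=-3
ADD R6, 4 → R6=108+4=112
SUB R0, 1 → R0=3-1=2
CMP R0, 0  (cmp 2,0)
JNZ L0: taken
LOAD R7, [R6] → R7=M[112]=30
ADD R4, R7 → R4=(-3)+30=27
LOAD R4, [R6] → R4=M[112]=30
ADD R7, R4 → R7=30+30=60
LOAD R7, [R6] → R7=M[112]=30
OR R4, R7 → R4=30|30=30
ADD R6, 4 → R6=112+4=116
SUB R0, 1 → R0=2-1=1
CMP R0, 0  (cmp 1,0)
JNZ L0: taken
LOAD R7, [R6] → R7=M[116]=14
After step 45: R6 = 116.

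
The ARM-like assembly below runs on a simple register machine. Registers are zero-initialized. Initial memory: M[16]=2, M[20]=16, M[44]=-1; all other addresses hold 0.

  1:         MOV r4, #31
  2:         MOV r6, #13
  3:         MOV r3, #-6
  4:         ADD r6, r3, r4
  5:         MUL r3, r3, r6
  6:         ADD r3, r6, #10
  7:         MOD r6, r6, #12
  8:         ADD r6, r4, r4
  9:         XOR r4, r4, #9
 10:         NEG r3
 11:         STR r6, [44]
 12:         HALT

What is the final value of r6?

after MOV r4, #31: r4=31
after MOV r6, #13: r6=13
after MOV r3, #-6: r3=-6
after ADD r6, r3, r4: r6=(-6)+31=25
after MUL r3, r3, r6: r3=(-6)*25=-150
after ADD r3, r6, #10: r3=25+10=35
after MOD r6, r6, #12: r6=25%12=1
after ADD r6, r4, r4: r6=31+31=62
after XOR r4, r4, #9: r4=31^9=22
after NEG r3: r3=-(35)=-35
STR r6, [44] → M[44]=62
halt.

62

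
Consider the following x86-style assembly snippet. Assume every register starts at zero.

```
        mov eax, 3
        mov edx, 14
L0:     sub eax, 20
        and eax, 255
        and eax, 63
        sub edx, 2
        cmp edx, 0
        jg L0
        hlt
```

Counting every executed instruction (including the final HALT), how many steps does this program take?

45

after mov eax, 3: eax=3
after mov edx, 14: edx=14
after sub eax, 20: eax=3-20=-17
after and eax, 255: eax=(-17)&255=239
after and eax, 63: eax=239&63=47
after sub edx, 2: edx=14-2=12
cmp edx, 0  (cmp 12,0)
jg L0: taken
after sub eax, 20: eax=47-20=27
after and eax, 255: eax=27&255=27
after and eax, 63: eax=27&63=27
after sub edx, 2: edx=12-2=10
cmp edx, 0  (cmp 10,0)
jg L0: taken
after sub eax, 20: eax=27-20=7
after and eax, 255: eax=7&255=7
after and eax, 63: eax=7&63=7
after sub edx, 2: edx=10-2=8
cmp edx, 0  (cmp 8,0)
jg L0: taken
after sub eax, 20: eax=7-20=-13
after and eax, 255: eax=(-13)&255=243
after and eax, 63: eax=243&63=51
after sub edx, 2: edx=8-2=6
cmp edx, 0  (cmp 6,0)
jg L0: taken
after sub eax, 20: eax=51-20=31
after and eax, 255: eax=31&255=31
after and eax, 63: eax=31&63=31
after sub edx, 2: edx=6-2=4
cmp edx, 0  (cmp 4,0)
jg L0: taken
after sub eax, 20: eax=31-20=11
after and eax, 255: eax=11&255=11
after and eax, 63: eax=11&63=11
after sub edx, 2: edx=4-2=2
cmp edx, 0  (cmp 2,0)
jg L0: taken
after sub eax, 20: eax=11-20=-9
after and eax, 255: eax=(-9)&255=247
after and eax, 63: eax=247&63=55
after sub edx, 2: edx=2-2=0
cmp edx, 0  (cmp 0,0)
jg L0: not taken
halt.
Total executed instructions: 45.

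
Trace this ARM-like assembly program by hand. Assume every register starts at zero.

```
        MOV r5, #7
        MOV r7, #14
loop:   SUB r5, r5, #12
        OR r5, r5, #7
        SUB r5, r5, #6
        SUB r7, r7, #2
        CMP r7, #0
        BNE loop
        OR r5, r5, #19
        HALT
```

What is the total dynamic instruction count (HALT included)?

46

after MOV r5, #7: r5=7
after MOV r7, #14: r7=14
after SUB r5, r5, #12: r5=7-12=-5
after OR r5, r5, #7: r5=(-5)|7=-1
after SUB r5, r5, #6: r5=(-1)-6=-7
after SUB r7, r7, #2: r7=14-2=12
CMP r7, #0  (cmp 12,0)
BNE loop: taken
after SUB r5, r5, #12: r5=(-7)-12=-19
after OR r5, r5, #7: r5=(-19)|7=-17
after SUB r5, r5, #6: r5=(-17)-6=-23
after SUB r7, r7, #2: r7=12-2=10
CMP r7, #0  (cmp 10,0)
BNE loop: taken
after SUB r5, r5, #12: r5=(-23)-12=-35
after OR r5, r5, #7: r5=(-35)|7=-33
after SUB r5, r5, #6: r5=(-33)-6=-39
after SUB r7, r7, #2: r7=10-2=8
CMP r7, #0  (cmp 8,0)
BNE loop: taken
after SUB r5, r5, #12: r5=(-39)-12=-51
after OR r5, r5, #7: r5=(-51)|7=-49
after SUB r5, r5, #6: r5=(-49)-6=-55
after SUB r7, r7, #2: r7=8-2=6
CMP r7, #0  (cmp 6,0)
BNE loop: taken
after SUB r5, r5, #12: r5=(-55)-12=-67
after OR r5, r5, #7: r5=(-67)|7=-65
after SUB r5, r5, #6: r5=(-65)-6=-71
after SUB r7, r7, #2: r7=6-2=4
CMP r7, #0  (cmp 4,0)
BNE loop: taken
after SUB r5, r5, #12: r5=(-71)-12=-83
after OR r5, r5, #7: r5=(-83)|7=-81
after SUB r5, r5, #6: r5=(-81)-6=-87
after SUB r7, r7, #2: r7=4-2=2
CMP r7, #0  (cmp 2,0)
BNE loop: taken
after SUB r5, r5, #12: r5=(-87)-12=-99
after OR r5, r5, #7: r5=(-99)|7=-97
after SUB r5, r5, #6: r5=(-97)-6=-103
after SUB r7, r7, #2: r7=2-2=0
CMP r7, #0  (cmp 0,0)
BNE loop: not taken
after OR r5, r5, #19: r5=(-103)|19=-101
halt.
Total executed instructions: 46.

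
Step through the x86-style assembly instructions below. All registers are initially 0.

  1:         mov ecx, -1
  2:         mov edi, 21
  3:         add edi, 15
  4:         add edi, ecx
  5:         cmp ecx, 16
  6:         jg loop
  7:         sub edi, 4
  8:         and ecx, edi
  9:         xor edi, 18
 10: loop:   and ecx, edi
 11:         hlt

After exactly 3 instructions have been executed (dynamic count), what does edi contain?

mov ecx, -1 → ecx=-1
mov edi, 21 → edi=21
add edi, 15 → edi=21+15=36
After step 3: edi = 36.

36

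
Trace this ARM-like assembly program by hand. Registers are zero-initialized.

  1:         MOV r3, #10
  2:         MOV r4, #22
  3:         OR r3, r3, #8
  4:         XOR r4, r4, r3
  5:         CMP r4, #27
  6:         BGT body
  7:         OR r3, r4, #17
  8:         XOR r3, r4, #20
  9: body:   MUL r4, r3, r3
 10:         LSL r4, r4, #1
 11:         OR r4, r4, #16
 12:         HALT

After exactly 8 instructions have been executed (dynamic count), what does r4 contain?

r3=10
r4=22
r3=10|8=10
r4=22^10=28
CMP r4, #27  (cmp 28,27)
BGT body: taken
r4=10*10=100
r4=100<<1=200
After step 8: r4 = 200.

200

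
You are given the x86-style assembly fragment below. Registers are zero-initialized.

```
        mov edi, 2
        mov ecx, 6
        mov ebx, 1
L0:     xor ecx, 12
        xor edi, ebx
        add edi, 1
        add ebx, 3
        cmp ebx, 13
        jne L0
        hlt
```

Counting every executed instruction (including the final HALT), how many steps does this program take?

mov edi, 2 → edi=2
mov ecx, 6 → ecx=6
mov ebx, 1 → ebx=1
xor ecx, 12 → ecx=6^12=10
xor edi, ebx → edi=2^1=3
add edi, 1 → edi=3+1=4
add ebx, 3 → ebx=1+3=4
cmp ebx, 13  (cmp 4,13)
jne L0: taken
xor ecx, 12 → ecx=10^12=6
xor edi, ebx → edi=4^4=0
add edi, 1 → edi=0+1=1
add ebx, 3 → ebx=4+3=7
cmp ebx, 13  (cmp 7,13)
jne L0: taken
xor ecx, 12 → ecx=6^12=10
xor edi, ebx → edi=1^7=6
add edi, 1 → edi=6+1=7
add ebx, 3 → ebx=7+3=10
cmp ebx, 13  (cmp 10,13)
jne L0: taken
xor ecx, 12 → ecx=10^12=6
xor edi, ebx → edi=7^10=13
add edi, 1 → edi=13+1=14
add ebx, 3 → ebx=10+3=13
cmp ebx, 13  (cmp 13,13)
jne L0: not taken
halt.
Total executed instructions: 28.

28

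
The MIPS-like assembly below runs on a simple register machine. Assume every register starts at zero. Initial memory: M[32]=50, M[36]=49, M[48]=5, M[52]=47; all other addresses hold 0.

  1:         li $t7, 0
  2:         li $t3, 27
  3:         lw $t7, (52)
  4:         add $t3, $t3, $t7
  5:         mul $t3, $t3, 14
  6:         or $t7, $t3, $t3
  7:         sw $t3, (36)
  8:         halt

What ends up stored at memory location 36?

li $t7, 0 → $t7=0
li $t3, 27 → $t3=27
lw $t7, (52) → $t7=M[52]=47
add $t3, $t3, $t7 → $t3=27+47=74
mul $t3, $t3, 14 → $t3=74*14=1036
or $t7, $t3, $t3 → $t7=1036|1036=1036
sw $t3, (36) → M[36]=1036
halt.

1036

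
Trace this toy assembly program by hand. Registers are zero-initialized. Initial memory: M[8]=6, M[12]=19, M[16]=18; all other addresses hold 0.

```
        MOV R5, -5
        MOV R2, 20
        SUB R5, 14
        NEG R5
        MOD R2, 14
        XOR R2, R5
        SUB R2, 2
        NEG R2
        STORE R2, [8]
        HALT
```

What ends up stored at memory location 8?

-19

MOV R5, -5 → R5=-5
MOV R2, 20 → R2=20
SUB R5, 14 → R5=(-5)-14=-19
NEG R5 → R5=-(-19)=19
MOD R2, 14 → R2=20%14=6
XOR R2, R5 → R2=6^19=21
SUB R2, 2 → R2=21-2=19
NEG R2 → R2=-(19)=-19
STORE R2, [8] → M[8]=-19
halt.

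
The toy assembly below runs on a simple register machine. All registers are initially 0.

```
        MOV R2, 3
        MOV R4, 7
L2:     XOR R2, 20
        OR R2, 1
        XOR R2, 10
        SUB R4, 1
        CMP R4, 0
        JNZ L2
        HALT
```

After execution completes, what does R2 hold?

29

MOV R2, 3 → R2=3
MOV R4, 7 → R4=7
XOR R2, 20 → R2=3^20=23
OR R2, 1 → R2=23|1=23
XOR R2, 10 → R2=23^10=29
SUB R4, 1 → R4=7-1=6
CMP R4, 0  (cmp 6,0)
JNZ L2: taken
XOR R2, 20 → R2=29^20=9
OR R2, 1 → R2=9|1=9
XOR R2, 10 → R2=9^10=3
SUB R4, 1 → R4=6-1=5
CMP R4, 0  (cmp 5,0)
JNZ L2: taken
XOR R2, 20 → R2=3^20=23
OR R2, 1 → R2=23|1=23
XOR R2, 10 → R2=23^10=29
SUB R4, 1 → R4=5-1=4
CMP R4, 0  (cmp 4,0)
JNZ L2: taken
XOR R2, 20 → R2=29^20=9
OR R2, 1 → R2=9|1=9
XOR R2, 10 → R2=9^10=3
SUB R4, 1 → R4=4-1=3
CMP R4, 0  (cmp 3,0)
JNZ L2: taken
XOR R2, 20 → R2=3^20=23
OR R2, 1 → R2=23|1=23
XOR R2, 10 → R2=23^10=29
SUB R4, 1 → R4=3-1=2
CMP R4, 0  (cmp 2,0)
JNZ L2: taken
XOR R2, 20 → R2=29^20=9
OR R2, 1 → R2=9|1=9
XOR R2, 10 → R2=9^10=3
SUB R4, 1 → R4=2-1=1
CMP R4, 0  (cmp 1,0)
JNZ L2: taken
XOR R2, 20 → R2=3^20=23
OR R2, 1 → R2=23|1=23
XOR R2, 10 → R2=23^10=29
SUB R4, 1 → R4=1-1=0
CMP R4, 0  (cmp 0,0)
JNZ L2: not taken
halt.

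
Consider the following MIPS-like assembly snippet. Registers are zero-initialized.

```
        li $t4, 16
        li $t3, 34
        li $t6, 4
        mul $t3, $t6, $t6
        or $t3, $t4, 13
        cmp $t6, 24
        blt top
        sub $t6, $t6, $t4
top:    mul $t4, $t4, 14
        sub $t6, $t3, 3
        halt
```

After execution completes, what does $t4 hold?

224

$t4=16
$t3=34
$t6=4
$t3=4*4=16
$t3=16|13=29
cmp $t6, 24  (cmp 4,24)
blt top: taken
$t4=16*14=224
$t6=29-3=26
halt.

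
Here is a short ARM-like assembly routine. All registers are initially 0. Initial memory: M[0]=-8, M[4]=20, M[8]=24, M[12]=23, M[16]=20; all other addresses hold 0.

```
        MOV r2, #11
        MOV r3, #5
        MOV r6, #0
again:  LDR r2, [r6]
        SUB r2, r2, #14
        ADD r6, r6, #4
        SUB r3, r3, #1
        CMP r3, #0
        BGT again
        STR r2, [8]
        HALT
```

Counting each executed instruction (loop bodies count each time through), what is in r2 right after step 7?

r2=11
r3=5
r6=0
r2=M[0]=-8
r2=(-8)-14=-22
r6=0+4=4
r3=5-1=4
After step 7: r2 = -22.

-22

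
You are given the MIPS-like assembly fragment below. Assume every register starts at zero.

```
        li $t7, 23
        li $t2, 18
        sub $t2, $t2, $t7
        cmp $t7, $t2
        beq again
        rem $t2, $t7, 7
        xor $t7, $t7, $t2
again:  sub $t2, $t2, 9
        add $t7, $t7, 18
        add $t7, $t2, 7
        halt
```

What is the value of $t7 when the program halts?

0

li $t7, 23 → $t7=23
li $t2, 18 → $t2=18
sub $t2, $t2, $t7 → $t2=18-23=-5
cmp $t7, $t2  (cmp 23,-5)
beq again: not taken
rem $t2, $t7, 7 → $t2=23%7=2
xor $t7, $t7, $t2 → $t7=23^2=21
sub $t2, $t2, 9 → $t2=2-9=-7
add $t7, $t7, 18 → $t7=21+18=39
add $t7, $t2, 7 → $t7=(-7)+7=0
halt.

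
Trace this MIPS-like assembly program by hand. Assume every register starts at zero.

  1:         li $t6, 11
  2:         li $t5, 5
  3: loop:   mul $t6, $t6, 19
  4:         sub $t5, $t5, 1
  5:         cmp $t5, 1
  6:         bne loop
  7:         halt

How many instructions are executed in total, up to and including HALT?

after li $t6, 11: $t6=11
after li $t5, 5: $t5=5
after mul $t6, $t6, 19: $t6=11*19=209
after sub $t5, $t5, 1: $t5=5-1=4
cmp $t5, 1  (cmp 4,1)
bne loop: taken
after mul $t6, $t6, 19: $t6=209*19=3971
after sub $t5, $t5, 1: $t5=4-1=3
cmp $t5, 1  (cmp 3,1)
bne loop: taken
after mul $t6, $t6, 19: $t6=3971*19=75449
after sub $t5, $t5, 1: $t5=3-1=2
cmp $t5, 1  (cmp 2,1)
bne loop: taken
after mul $t6, $t6, 19: $t6=75449*19=1433531
after sub $t5, $t5, 1: $t5=2-1=1
cmp $t5, 1  (cmp 1,1)
bne loop: not taken
halt.
Total executed instructions: 19.

19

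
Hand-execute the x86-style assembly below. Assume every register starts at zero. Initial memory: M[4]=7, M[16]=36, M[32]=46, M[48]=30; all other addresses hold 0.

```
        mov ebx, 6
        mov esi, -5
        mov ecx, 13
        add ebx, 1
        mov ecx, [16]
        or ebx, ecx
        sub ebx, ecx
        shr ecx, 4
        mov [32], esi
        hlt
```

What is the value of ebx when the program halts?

after mov ebx, 6: ebx=6
after mov esi, -5: esi=-5
after mov ecx, 13: ecx=13
after add ebx, 1: ebx=6+1=7
after mov ecx, [16]: ecx=M[16]=36
after or ebx, ecx: ebx=7|36=39
after sub ebx, ecx: ebx=39-36=3
after shr ecx, 4: ecx=36>>4=2
mov [32], esi → M[32]=-5
halt.

3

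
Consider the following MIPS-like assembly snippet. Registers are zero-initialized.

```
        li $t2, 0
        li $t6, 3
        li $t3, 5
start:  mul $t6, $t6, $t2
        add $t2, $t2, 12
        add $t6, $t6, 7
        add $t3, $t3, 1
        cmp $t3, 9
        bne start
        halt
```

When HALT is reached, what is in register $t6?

78883

after li $t2, 0: $t2=0
after li $t6, 3: $t6=3
after li $t3, 5: $t3=5
after mul $t6, $t6, $t2: $t6=3*0=0
after add $t2, $t2, 12: $t2=0+12=12
after add $t6, $t6, 7: $t6=0+7=7
after add $t3, $t3, 1: $t3=5+1=6
cmp $t3, 9  (cmp 6,9)
bne start: taken
after mul $t6, $t6, $t2: $t6=7*12=84
after add $t2, $t2, 12: $t2=12+12=24
after add $t6, $t6, 7: $t6=84+7=91
after add $t3, $t3, 1: $t3=6+1=7
cmp $t3, 9  (cmp 7,9)
bne start: taken
after mul $t6, $t6, $t2: $t6=91*24=2184
after add $t2, $t2, 12: $t2=24+12=36
after add $t6, $t6, 7: $t6=2184+7=2191
after add $t3, $t3, 1: $t3=7+1=8
cmp $t3, 9  (cmp 8,9)
bne start: taken
after mul $t6, $t6, $t2: $t6=2191*36=78876
after add $t2, $t2, 12: $t2=36+12=48
after add $t6, $t6, 7: $t6=78876+7=78883
after add $t3, $t3, 1: $t3=8+1=9
cmp $t3, 9  (cmp 9,9)
bne start: not taken
halt.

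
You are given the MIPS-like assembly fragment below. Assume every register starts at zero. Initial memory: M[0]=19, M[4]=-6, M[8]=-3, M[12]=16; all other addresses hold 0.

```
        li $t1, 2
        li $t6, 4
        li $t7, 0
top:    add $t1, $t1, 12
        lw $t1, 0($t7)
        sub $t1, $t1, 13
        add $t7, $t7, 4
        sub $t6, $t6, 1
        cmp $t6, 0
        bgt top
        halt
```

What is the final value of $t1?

3

after li $t1, 2: $t1=2
after li $t6, 4: $t6=4
after li $t7, 0: $t7=0
after add $t1, $t1, 12: $t1=2+12=14
after lw $t1, 0($t7): $t1=M[0]=19
after sub $t1, $t1, 13: $t1=19-13=6
after add $t7, $t7, 4: $t7=0+4=4
after sub $t6, $t6, 1: $t6=4-1=3
cmp $t6, 0  (cmp 3,0)
bgt top: taken
after add $t1, $t1, 12: $t1=6+12=18
after lw $t1, 0($t7): $t1=M[4]=-6
after sub $t1, $t1, 13: $t1=(-6)-13=-19
after add $t7, $t7, 4: $t7=4+4=8
after sub $t6, $t6, 1: $t6=3-1=2
cmp $t6, 0  (cmp 2,0)
bgt top: taken
after add $t1, $t1, 12: $t1=(-19)+12=-7
after lw $t1, 0($t7): $t1=M[8]=-3
after sub $t1, $t1, 13: $t1=(-3)-13=-16
after add $t7, $t7, 4: $t7=8+4=12
after sub $t6, $t6, 1: $t6=2-1=1
cmp $t6, 0  (cmp 1,0)
bgt top: taken
after add $t1, $t1, 12: $t1=(-16)+12=-4
after lw $t1, 0($t7): $t1=M[12]=16
after sub $t1, $t1, 13: $t1=16-13=3
after add $t7, $t7, 4: $t7=12+4=16
after sub $t6, $t6, 1: $t6=1-1=0
cmp $t6, 0  (cmp 0,0)
bgt top: not taken
halt.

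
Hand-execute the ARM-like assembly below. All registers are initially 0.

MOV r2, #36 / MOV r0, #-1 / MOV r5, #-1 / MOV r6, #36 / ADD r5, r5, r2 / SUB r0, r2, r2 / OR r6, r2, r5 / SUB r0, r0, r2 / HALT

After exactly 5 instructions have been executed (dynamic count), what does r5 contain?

35

r2=36
r0=-1
r5=-1
r6=36
r5=(-1)+36=35
After step 5: r5 = 35.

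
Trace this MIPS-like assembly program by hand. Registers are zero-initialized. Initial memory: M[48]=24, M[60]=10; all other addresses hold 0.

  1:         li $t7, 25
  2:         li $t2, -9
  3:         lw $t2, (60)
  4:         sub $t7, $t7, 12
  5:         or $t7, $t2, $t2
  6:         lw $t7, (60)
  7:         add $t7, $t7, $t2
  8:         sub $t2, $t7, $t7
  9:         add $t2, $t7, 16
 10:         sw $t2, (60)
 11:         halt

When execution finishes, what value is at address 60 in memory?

36

li $t7, 25 → $t7=25
li $t2, -9 → $t2=-9
lw $t2, (60) → $t2=M[60]=10
sub $t7, $t7, 12 → $t7=25-12=13
or $t7, $t2, $t2 → $t7=10|10=10
lw $t7, (60) → $t7=M[60]=10
add $t7, $t7, $t2 → $t7=10+10=20
sub $t2, $t7, $t7 → $t2=20-20=0
add $t2, $t7, 16 → $t2=20+16=36
sw $t2, (60) → M[60]=36
halt.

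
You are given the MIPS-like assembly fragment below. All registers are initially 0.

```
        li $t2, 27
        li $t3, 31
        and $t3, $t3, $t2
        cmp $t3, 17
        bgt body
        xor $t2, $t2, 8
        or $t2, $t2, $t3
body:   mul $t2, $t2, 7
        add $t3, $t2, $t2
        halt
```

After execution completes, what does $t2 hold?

$t2=27
$t3=31
$t3=31&27=27
cmp $t3, 17  (cmp 27,17)
bgt body: taken
$t2=27*7=189
$t3=189+189=378
halt.

189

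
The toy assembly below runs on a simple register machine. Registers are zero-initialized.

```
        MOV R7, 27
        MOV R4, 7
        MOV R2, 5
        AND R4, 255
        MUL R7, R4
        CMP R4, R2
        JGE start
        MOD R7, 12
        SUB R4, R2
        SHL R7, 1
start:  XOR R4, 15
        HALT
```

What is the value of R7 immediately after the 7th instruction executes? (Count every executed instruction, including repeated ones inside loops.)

189

after MOV R7, 27: R7=27
after MOV R4, 7: R4=7
after MOV R2, 5: R2=5
after AND R4, 255: R4=7&255=7
after MUL R7, R4: R7=27*7=189
CMP R4, R2  (cmp 7,5)
JGE start: taken
After step 7: R7 = 189.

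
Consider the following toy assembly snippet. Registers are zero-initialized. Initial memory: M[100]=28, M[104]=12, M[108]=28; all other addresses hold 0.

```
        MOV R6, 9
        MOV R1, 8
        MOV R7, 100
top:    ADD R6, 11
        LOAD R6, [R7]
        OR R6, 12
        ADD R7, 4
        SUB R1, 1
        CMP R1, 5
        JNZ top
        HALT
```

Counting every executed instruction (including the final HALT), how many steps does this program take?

MOV R6, 9 → R6=9
MOV R1, 8 → R1=8
MOV R7, 100 → R7=100
ADD R6, 11 → R6=9+11=20
LOAD R6, [R7] → R6=M[100]=28
OR R6, 12 → R6=28|12=28
ADD R7, 4 → R7=100+4=104
SUB R1, 1 → R1=8-1=7
CMP R1, 5  (cmp 7,5)
JNZ top: taken
ADD R6, 11 → R6=28+11=39
LOAD R6, [R7] → R6=M[104]=12
OR R6, 12 → R6=12|12=12
ADD R7, 4 → R7=104+4=108
SUB R1, 1 → R1=7-1=6
CMP R1, 5  (cmp 6,5)
JNZ top: taken
ADD R6, 11 → R6=12+11=23
LOAD R6, [R7] → R6=M[108]=28
OR R6, 12 → R6=28|12=28
ADD R7, 4 → R7=108+4=112
SUB R1, 1 → R1=6-1=5
CMP R1, 5  (cmp 5,5)
JNZ top: not taken
halt.
Total executed instructions: 25.

25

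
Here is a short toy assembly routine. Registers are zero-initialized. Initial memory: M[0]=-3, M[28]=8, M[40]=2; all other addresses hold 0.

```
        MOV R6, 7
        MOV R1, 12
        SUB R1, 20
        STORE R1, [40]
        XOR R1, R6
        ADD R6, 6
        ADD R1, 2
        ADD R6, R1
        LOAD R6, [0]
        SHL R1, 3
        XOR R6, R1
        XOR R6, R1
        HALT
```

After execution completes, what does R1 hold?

R6=7
R1=12
R1=12-20=-8
STORE R1, [40] → M[40]=-8
R1=(-8)^7=-1
R6=7+6=13
R1=(-1)+2=1
R6=13+1=14
R6=M[0]=-3
R1=1<<3=8
R6=(-3)^8=-11
R6=(-11)^8=-3
halt.

8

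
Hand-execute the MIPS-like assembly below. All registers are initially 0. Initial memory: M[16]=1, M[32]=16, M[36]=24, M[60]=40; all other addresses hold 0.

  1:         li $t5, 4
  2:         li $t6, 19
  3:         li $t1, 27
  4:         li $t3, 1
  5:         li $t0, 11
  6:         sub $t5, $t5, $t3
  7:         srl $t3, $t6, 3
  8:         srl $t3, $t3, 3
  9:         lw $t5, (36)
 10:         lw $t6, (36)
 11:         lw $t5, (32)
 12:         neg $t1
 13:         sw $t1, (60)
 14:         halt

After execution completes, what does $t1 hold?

-27

li $t5, 4 → $t5=4
li $t6, 19 → $t6=19
li $t1, 27 → $t1=27
li $t3, 1 → $t3=1
li $t0, 11 → $t0=11
sub $t5, $t5, $t3 → $t5=4-1=3
srl $t3, $t6, 3 → $t3=19>>3=2
srl $t3, $t3, 3 → $t3=2>>3=0
lw $t5, (36) → $t5=M[36]=24
lw $t6, (36) → $t6=M[36]=24
lw $t5, (32) → $t5=M[32]=16
neg $t1 → $t1=-(27)=-27
sw $t1, (60) → M[60]=-27
halt.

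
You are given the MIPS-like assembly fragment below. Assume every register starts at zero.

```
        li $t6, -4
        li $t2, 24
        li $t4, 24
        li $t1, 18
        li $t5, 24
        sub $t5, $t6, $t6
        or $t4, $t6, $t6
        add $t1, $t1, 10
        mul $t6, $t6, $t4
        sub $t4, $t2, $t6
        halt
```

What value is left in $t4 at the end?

8

$t6=-4
$t2=24
$t4=24
$t1=18
$t5=24
$t5=(-4)-(-4)=0
$t4=(-4)|(-4)=-4
$t1=18+10=28
$t6=(-4)*(-4)=16
$t4=24-16=8
halt.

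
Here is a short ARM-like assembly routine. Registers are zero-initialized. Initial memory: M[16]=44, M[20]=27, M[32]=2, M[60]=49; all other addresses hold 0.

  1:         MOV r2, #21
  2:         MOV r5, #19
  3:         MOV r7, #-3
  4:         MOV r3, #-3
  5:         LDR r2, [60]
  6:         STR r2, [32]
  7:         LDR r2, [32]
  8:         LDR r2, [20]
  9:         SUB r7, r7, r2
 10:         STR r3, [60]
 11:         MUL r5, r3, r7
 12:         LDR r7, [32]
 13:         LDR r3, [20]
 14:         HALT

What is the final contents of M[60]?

-3

r2=21
r5=19
r7=-3
r3=-3
r2=M[60]=49
STR r2, [32] → M[32]=49
r2=M[32]=49
r2=M[20]=27
r7=(-3)-27=-30
STR r3, [60] → M[60]=-3
r5=(-3)*(-30)=90
r7=M[32]=49
r3=M[20]=27
halt.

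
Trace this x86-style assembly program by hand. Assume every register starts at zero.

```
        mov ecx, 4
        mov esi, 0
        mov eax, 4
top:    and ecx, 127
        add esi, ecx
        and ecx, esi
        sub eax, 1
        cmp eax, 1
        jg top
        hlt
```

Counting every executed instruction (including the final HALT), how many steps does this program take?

22

after mov ecx, 4: ecx=4
after mov esi, 0: esi=0
after mov eax, 4: eax=4
after and ecx, 127: ecx=4&127=4
after add esi, ecx: esi=0+4=4
after and ecx, esi: ecx=4&4=4
after sub eax, 1: eax=4-1=3
cmp eax, 1  (cmp 3,1)
jg top: taken
after and ecx, 127: ecx=4&127=4
after add esi, ecx: esi=4+4=8
after and ecx, esi: ecx=4&8=0
after sub eax, 1: eax=3-1=2
cmp eax, 1  (cmp 2,1)
jg top: taken
after and ecx, 127: ecx=0&127=0
after add esi, ecx: esi=8+0=8
after and ecx, esi: ecx=0&8=0
after sub eax, 1: eax=2-1=1
cmp eax, 1  (cmp 1,1)
jg top: not taken
halt.
Total executed instructions: 22.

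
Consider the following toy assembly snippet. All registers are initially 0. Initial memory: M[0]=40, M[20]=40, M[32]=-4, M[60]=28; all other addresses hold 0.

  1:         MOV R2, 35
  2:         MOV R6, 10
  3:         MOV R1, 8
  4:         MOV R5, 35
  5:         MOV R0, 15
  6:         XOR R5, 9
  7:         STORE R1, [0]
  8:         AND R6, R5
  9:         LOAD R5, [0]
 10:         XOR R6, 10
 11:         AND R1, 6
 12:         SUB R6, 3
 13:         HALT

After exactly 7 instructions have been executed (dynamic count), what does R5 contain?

R2=35
R6=10
R1=8
R5=35
R0=15
R5=35^9=42
STORE R1, [0] → M[0]=8
After step 7: R5 = 42.

42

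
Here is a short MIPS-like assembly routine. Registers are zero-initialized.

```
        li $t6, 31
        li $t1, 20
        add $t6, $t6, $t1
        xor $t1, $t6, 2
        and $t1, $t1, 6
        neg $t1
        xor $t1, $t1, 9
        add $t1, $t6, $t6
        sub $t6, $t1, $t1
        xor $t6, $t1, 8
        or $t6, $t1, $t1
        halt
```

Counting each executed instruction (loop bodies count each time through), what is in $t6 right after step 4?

51

after li $t6, 31: $t6=31
after li $t1, 20: $t1=20
after add $t6, $t6, $t1: $t6=31+20=51
after xor $t1, $t6, 2: $t1=51^2=49
After step 4: $t6 = 51.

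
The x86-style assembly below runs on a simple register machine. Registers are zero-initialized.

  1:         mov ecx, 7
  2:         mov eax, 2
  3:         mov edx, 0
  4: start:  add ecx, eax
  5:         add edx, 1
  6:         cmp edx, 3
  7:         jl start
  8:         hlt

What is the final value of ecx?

ecx=7
eax=2
edx=0
ecx=7+2=9
edx=0+1=1
cmp edx, 3  (cmp 1,3)
jl start: taken
ecx=9+2=11
edx=1+1=2
cmp edx, 3  (cmp 2,3)
jl start: taken
ecx=11+2=13
edx=2+1=3
cmp edx, 3  (cmp 3,3)
jl start: not taken
halt.

13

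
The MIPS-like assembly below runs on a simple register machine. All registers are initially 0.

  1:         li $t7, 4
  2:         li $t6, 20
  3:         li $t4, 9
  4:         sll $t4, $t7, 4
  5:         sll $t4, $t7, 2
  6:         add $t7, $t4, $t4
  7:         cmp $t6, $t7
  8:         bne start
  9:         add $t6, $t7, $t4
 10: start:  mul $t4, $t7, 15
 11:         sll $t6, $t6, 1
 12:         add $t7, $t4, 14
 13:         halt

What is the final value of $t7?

li $t7, 4 → $t7=4
li $t6, 20 → $t6=20
li $t4, 9 → $t4=9
sll $t4, $t7, 4 → $t4=4<<4=64
sll $t4, $t7, 2 → $t4=4<<2=16
add $t7, $t4, $t4 → $t7=16+16=32
cmp $t6, $t7  (cmp 20,32)
bne start: taken
mul $t4, $t7, 15 → $t4=32*15=480
sll $t6, $t6, 1 → $t6=20<<1=40
add $t7, $t4, 14 → $t7=480+14=494
halt.

494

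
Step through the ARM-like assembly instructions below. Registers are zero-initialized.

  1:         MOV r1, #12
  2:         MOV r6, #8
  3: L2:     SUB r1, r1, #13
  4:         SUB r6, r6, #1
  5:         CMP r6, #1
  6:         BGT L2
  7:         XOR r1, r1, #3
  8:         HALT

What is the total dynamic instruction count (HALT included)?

32

after MOV r1, #12: r1=12
after MOV r6, #8: r6=8
after SUB r1, r1, #13: r1=12-13=-1
after SUB r6, r6, #1: r6=8-1=7
CMP r6, #1  (cmp 7,1)
BGT L2: taken
after SUB r1, r1, #13: r1=(-1)-13=-14
after SUB r6, r6, #1: r6=7-1=6
CMP r6, #1  (cmp 6,1)
BGT L2: taken
after SUB r1, r1, #13: r1=(-14)-13=-27
after SUB r6, r6, #1: r6=6-1=5
CMP r6, #1  (cmp 5,1)
BGT L2: taken
after SUB r1, r1, #13: r1=(-27)-13=-40
after SUB r6, r6, #1: r6=5-1=4
CMP r6, #1  (cmp 4,1)
BGT L2: taken
after SUB r1, r1, #13: r1=(-40)-13=-53
after SUB r6, r6, #1: r6=4-1=3
CMP r6, #1  (cmp 3,1)
BGT L2: taken
after SUB r1, r1, #13: r1=(-53)-13=-66
after SUB r6, r6, #1: r6=3-1=2
CMP r6, #1  (cmp 2,1)
BGT L2: taken
after SUB r1, r1, #13: r1=(-66)-13=-79
after SUB r6, r6, #1: r6=2-1=1
CMP r6, #1  (cmp 1,1)
BGT L2: not taken
after XOR r1, r1, #3: r1=(-79)^3=-78
halt.
Total executed instructions: 32.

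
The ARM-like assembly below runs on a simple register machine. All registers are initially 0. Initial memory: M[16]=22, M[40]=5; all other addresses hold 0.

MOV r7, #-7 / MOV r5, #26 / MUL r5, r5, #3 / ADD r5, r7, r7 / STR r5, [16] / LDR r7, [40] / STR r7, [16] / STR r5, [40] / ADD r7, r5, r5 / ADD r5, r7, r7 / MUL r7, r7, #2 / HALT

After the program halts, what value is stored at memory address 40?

after MOV r7, #-7: r7=-7
after MOV r5, #26: r5=26
after MUL r5, r5, #3: r5=26*3=78
after ADD r5, r7, r7: r5=(-7)+(-7)=-14
STR r5, [16] → M[16]=-14
after LDR r7, [40]: r7=M[40]=5
STR r7, [16] → M[16]=5
STR r5, [40] → M[40]=-14
after ADD r7, r5, r5: r7=(-14)+(-14)=-28
after ADD r5, r7, r7: r5=(-28)+(-28)=-56
after MUL r7, r7, #2: r7=(-28)*2=-56
halt.

-14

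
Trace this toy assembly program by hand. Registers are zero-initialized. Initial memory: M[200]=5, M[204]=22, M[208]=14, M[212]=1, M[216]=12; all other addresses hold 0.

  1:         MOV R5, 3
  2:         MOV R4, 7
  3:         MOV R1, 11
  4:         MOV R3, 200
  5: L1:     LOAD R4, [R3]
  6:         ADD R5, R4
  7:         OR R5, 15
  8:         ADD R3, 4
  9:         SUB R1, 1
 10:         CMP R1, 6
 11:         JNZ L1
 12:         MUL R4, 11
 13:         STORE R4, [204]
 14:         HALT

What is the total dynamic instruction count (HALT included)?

42

after MOV R5, 3: R5=3
after MOV R4, 7: R4=7
after MOV R1, 11: R1=11
after MOV R3, 200: R3=200
after LOAD R4, [R3]: R4=M[200]=5
after ADD R5, R4: R5=3+5=8
after OR R5, 15: R5=8|15=15
after ADD R3, 4: R3=200+4=204
after SUB R1, 1: R1=11-1=10
CMP R1, 6  (cmp 10,6)
JNZ L1: taken
after LOAD R4, [R3]: R4=M[204]=22
after ADD R5, R4: R5=15+22=37
after OR R5, 15: R5=37|15=47
after ADD R3, 4: R3=204+4=208
after SUB R1, 1: R1=10-1=9
CMP R1, 6  (cmp 9,6)
JNZ L1: taken
after LOAD R4, [R3]: R4=M[208]=14
after ADD R5, R4: R5=47+14=61
after OR R5, 15: R5=61|15=63
after ADD R3, 4: R3=208+4=212
after SUB R1, 1: R1=9-1=8
CMP R1, 6  (cmp 8,6)
JNZ L1: taken
after LOAD R4, [R3]: R4=M[212]=1
after ADD R5, R4: R5=63+1=64
after OR R5, 15: R5=64|15=79
after ADD R3, 4: R3=212+4=216
after SUB R1, 1: R1=8-1=7
CMP R1, 6  (cmp 7,6)
JNZ L1: taken
after LOAD R4, [R3]: R4=M[216]=12
after ADD R5, R4: R5=79+12=91
after OR R5, 15: R5=91|15=95
after ADD R3, 4: R3=216+4=220
after SUB R1, 1: R1=7-1=6
CMP R1, 6  (cmp 6,6)
JNZ L1: not taken
after MUL R4, 11: R4=12*11=132
STORE R4, [204] → M[204]=132
halt.
Total executed instructions: 42.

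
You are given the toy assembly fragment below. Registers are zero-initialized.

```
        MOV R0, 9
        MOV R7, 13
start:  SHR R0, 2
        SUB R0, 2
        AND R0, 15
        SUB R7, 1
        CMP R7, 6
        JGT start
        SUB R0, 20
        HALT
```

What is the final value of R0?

MOV R0, 9 → R0=9
MOV R7, 13 → R7=13
SHR R0, 2 → R0=9>>2=2
SUB R0, 2 → R0=2-2=0
AND R0, 15 → R0=0&15=0
SUB R7, 1 → R7=13-1=12
CMP R7, 6  (cmp 12,6)
JGT start: taken
SHR R0, 2 → R0=0>>2=0
SUB R0, 2 → R0=0-2=-2
AND R0, 15 → R0=(-2)&15=14
SUB R7, 1 → R7=12-1=11
CMP R7, 6  (cmp 11,6)
JGT start: taken
SHR R0, 2 → R0=14>>2=3
SUB R0, 2 → R0=3-2=1
AND R0, 15 → R0=1&15=1
SUB R7, 1 → R7=11-1=10
CMP R7, 6  (cmp 10,6)
JGT start: taken
SHR R0, 2 → R0=1>>2=0
SUB R0, 2 → R0=0-2=-2
AND R0, 15 → R0=(-2)&15=14
SUB R7, 1 → R7=10-1=9
CMP R7, 6  (cmp 9,6)
JGT start: taken
SHR R0, 2 → R0=14>>2=3
SUB R0, 2 → R0=3-2=1
AND R0, 15 → R0=1&15=1
SUB R7, 1 → R7=9-1=8
CMP R7, 6  (cmp 8,6)
JGT start: taken
SHR R0, 2 → R0=1>>2=0
SUB R0, 2 → R0=0-2=-2
AND R0, 15 → R0=(-2)&15=14
SUB R7, 1 → R7=8-1=7
CMP R7, 6  (cmp 7,6)
JGT start: taken
SHR R0, 2 → R0=14>>2=3
SUB R0, 2 → R0=3-2=1
AND R0, 15 → R0=1&15=1
SUB R7, 1 → R7=7-1=6
CMP R7, 6  (cmp 6,6)
JGT start: not taken
SUB R0, 20 → R0=1-20=-19
halt.

-19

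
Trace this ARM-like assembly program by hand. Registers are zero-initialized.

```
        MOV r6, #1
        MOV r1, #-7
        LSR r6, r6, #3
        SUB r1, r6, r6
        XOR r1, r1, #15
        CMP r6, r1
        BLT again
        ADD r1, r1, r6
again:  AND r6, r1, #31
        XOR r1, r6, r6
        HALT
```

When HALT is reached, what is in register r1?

after MOV r6, #1: r6=1
after MOV r1, #-7: r1=-7
after LSR r6, r6, #3: r6=1>>3=0
after SUB r1, r6, r6: r1=0-0=0
after XOR r1, r1, #15: r1=0^15=15
CMP r6, r1  (cmp 0,15)
BLT again: taken
after AND r6, r1, #31: r6=15&31=15
after XOR r1, r6, r6: r1=15^15=0
halt.

0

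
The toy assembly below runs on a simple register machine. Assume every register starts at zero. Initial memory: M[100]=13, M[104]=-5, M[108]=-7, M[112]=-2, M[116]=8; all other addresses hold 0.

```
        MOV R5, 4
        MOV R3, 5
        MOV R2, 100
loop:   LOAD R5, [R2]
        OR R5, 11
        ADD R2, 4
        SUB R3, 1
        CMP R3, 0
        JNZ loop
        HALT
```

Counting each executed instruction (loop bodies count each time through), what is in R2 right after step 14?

108

R5=4
R3=5
R2=100
R5=M[100]=13
R5=13|11=15
R2=100+4=104
R3=5-1=4
CMP R3, 0  (cmp 4,0)
JNZ loop: taken
R5=M[104]=-5
R5=(-5)|11=-5
R2=104+4=108
R3=4-1=3
CMP R3, 0  (cmp 3,0)
After step 14: R2 = 108.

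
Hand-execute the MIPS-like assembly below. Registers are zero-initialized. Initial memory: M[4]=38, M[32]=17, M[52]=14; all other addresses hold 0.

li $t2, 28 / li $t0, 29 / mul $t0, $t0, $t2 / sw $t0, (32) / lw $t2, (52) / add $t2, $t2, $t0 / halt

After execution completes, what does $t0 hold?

812

$t2=28
$t0=29
$t0=29*28=812
sw $t0, (32) → M[32]=812
$t2=M[52]=14
$t2=14+812=826
halt.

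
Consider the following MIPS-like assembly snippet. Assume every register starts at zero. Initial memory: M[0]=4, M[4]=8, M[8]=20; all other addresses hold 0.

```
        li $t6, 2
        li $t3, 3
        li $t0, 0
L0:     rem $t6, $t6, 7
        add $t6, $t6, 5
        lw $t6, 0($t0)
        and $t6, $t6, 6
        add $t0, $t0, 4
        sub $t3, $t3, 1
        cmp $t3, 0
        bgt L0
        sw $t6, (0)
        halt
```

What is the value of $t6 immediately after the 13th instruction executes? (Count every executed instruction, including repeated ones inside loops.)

9

after li $t6, 2: $t6=2
after li $t3, 3: $t3=3
after li $t0, 0: $t0=0
after rem $t6, $t6, 7: $t6=2%7=2
after add $t6, $t6, 5: $t6=2+5=7
after lw $t6, 0($t0): $t6=M[0]=4
after and $t6, $t6, 6: $t6=4&6=4
after add $t0, $t0, 4: $t0=0+4=4
after sub $t3, $t3, 1: $t3=3-1=2
cmp $t3, 0  (cmp 2,0)
bgt L0: taken
after rem $t6, $t6, 7: $t6=4%7=4
after add $t6, $t6, 5: $t6=4+5=9
After step 13: $t6 = 9.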